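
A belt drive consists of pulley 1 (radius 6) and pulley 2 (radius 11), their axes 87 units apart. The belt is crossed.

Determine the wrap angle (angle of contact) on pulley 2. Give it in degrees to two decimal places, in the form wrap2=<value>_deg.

wrap2=202.54_deg

crossed belt: β = asin((r1+r2)/C) = asin(17/87) = 11.2682°
wrap1 = wrap2 = π + 2β = 202.5365°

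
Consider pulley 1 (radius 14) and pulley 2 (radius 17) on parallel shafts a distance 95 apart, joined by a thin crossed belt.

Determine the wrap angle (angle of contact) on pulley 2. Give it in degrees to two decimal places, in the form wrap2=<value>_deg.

wrap2=218.09_deg

crossed belt: β = asin((r1+r2)/C) = asin(31/95) = 19.0453°
wrap1 = wrap2 = π + 2β = 218.0906°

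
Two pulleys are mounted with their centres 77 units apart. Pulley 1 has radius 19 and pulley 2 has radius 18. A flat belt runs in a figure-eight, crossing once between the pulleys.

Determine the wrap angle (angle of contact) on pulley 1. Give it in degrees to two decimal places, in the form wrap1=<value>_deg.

wrap1=237.44_deg

crossed belt: β = asin((r1+r2)/C) = asin(37/77) = 28.7193°
wrap1 = wrap2 = π + 2β = 237.4387°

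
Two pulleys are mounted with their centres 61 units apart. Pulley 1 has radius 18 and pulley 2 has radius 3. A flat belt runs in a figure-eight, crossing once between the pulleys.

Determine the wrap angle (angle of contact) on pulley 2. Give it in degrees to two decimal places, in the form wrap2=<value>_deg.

crossed belt: β = asin((r1+r2)/C) = asin(21/61) = 20.1368°
wrap1 = wrap2 = π + 2β = 220.2735°

wrap2=220.27_deg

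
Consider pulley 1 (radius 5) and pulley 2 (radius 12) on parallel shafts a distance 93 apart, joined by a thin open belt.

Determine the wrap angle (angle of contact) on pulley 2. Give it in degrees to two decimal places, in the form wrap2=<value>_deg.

open belt: β = asin((r2−r1)/C) = asin(7/93) = 4.3167°
wrap1 = π − 2β = 171.3667°
wrap2 = π + 2β = 188.6333°

wrap2=188.63_deg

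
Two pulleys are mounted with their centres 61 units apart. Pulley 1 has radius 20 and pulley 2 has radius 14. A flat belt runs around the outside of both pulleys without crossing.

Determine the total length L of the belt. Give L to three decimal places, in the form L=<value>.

L=229.405

open belt: β = asin((r2−r1)/C) = asin(-6/61) = -5.6448°
wrap1 = π − 2β = 191.2896°
wrap2 = π + 2β = 168.7104°
tangent length = C·cosβ = 60.7042
L = r1·wrap1 + r2·wrap2 + 2·C·cosβ = 20·3.3386 + 14·2.9446 + 2·60.7042 = 229.4048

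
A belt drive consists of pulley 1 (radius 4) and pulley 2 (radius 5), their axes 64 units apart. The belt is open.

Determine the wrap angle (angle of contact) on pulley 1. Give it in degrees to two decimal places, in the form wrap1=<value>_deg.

wrap1=178.21_deg

open belt: β = asin((r2−r1)/C) = asin(1/64) = 0.8953°
wrap1 = π − 2β = 178.2094°
wrap2 = π + 2β = 181.7906°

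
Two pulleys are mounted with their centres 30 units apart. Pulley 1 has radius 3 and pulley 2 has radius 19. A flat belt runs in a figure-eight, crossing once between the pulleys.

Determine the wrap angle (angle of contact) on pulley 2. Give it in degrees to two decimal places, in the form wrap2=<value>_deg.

crossed belt: β = asin((r1+r2)/C) = asin(22/30) = 47.1666°
wrap1 = wrap2 = π + 2β = 274.3331°

wrap2=274.33_deg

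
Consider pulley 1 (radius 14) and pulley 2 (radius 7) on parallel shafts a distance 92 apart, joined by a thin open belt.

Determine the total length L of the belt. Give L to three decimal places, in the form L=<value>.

L=250.506

open belt: β = asin((r2−r1)/C) = asin(-7/92) = -4.3637°
wrap1 = π − 2β = 188.7274°
wrap2 = π + 2β = 171.2726°
tangent length = C·cosβ = 91.7333
L = r1·wrap1 + r2·wrap2 + 2·C·cosβ = 14·3.2939 + 7·2.9893 + 2·91.7333 = 250.5063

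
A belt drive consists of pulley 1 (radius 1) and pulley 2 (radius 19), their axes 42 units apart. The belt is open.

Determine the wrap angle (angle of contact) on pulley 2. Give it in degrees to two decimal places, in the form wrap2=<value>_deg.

wrap2=230.75_deg

open belt: β = asin((r2−r1)/C) = asin(18/42) = 25.3769°
wrap1 = π − 2β = 129.2461°
wrap2 = π + 2β = 230.7539°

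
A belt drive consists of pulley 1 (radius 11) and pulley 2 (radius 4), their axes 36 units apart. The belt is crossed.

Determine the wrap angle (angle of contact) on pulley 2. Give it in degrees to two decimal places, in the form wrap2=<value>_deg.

wrap2=229.25_deg

crossed belt: β = asin((r1+r2)/C) = asin(15/36) = 24.6243°
wrap1 = wrap2 = π + 2β = 229.2486°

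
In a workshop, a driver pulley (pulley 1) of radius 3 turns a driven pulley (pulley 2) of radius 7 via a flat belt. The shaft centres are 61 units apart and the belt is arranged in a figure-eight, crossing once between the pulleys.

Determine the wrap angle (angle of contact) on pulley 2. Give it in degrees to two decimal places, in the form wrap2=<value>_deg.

wrap2=198.87_deg

crossed belt: β = asin((r1+r2)/C) = asin(10/61) = 9.4353°
wrap1 = wrap2 = π + 2β = 198.8707°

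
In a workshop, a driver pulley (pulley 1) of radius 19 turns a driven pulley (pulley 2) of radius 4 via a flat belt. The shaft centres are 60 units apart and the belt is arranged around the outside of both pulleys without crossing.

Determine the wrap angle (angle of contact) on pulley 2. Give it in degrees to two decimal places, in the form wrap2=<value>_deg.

wrap2=151.04_deg

open belt: β = asin((r2−r1)/C) = asin(-15/60) = -14.4775°
wrap1 = π − 2β = 208.9550°
wrap2 = π + 2β = 151.0450°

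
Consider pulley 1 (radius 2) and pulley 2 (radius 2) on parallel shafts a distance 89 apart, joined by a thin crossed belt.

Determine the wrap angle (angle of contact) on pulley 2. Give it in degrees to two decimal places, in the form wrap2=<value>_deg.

crossed belt: β = asin((r1+r2)/C) = asin(4/89) = 2.5760°
wrap1 = wrap2 = π + 2β = 185.1519°

wrap2=185.15_deg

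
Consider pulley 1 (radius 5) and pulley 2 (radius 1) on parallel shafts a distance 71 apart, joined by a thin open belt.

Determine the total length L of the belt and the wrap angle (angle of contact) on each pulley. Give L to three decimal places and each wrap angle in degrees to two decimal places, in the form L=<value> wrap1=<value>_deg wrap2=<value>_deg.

L=161.075 wrap1=186.46_deg wrap2=173.54_deg

open belt: β = asin((r2−r1)/C) = asin(-4/71) = -3.2296°
wrap1 = π − 2β = 186.4593°
wrap2 = π + 2β = 173.5407°
tangent length = C·cosβ = 70.8872
L = r1·wrap1 + r2·wrap2 + 2·C·cosβ = 5·3.2543 + 1·3.0289 + 2·70.8872 = 161.0750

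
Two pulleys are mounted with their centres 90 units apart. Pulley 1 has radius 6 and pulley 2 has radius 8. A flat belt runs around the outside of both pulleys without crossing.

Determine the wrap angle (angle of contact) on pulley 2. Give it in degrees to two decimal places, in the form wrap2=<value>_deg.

wrap2=182.55_deg

open belt: β = asin((r2−r1)/C) = asin(2/90) = 1.2733°
wrap1 = π − 2β = 177.4533°
wrap2 = π + 2β = 182.5467°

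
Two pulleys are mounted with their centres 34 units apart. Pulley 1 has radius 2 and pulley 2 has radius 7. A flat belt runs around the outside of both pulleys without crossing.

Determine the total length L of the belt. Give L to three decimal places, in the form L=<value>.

open belt: β = asin((r2−r1)/C) = asin(5/34) = 8.4565°
wrap1 = π − 2β = 163.0870°
wrap2 = π + 2β = 196.9130°
tangent length = C·cosβ = 33.6303
L = r1·wrap1 + r2·wrap2 + 2·C·cosβ = 2·2.8464 + 7·3.4368 + 2·33.6303 = 97.0110

L=97.011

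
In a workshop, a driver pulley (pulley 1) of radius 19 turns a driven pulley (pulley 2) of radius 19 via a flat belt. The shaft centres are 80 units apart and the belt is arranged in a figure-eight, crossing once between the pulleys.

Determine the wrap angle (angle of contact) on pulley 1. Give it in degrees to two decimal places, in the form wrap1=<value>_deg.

crossed belt: β = asin((r1+r2)/C) = asin(38/80) = 28.3594°
wrap1 = wrap2 = π + 2β = 236.7187°

wrap1=236.72_deg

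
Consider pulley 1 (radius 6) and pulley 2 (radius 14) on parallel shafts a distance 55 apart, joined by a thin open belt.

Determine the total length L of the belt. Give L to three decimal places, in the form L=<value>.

L=173.998

open belt: β = asin((r2−r1)/C) = asin(8/55) = 8.3636°
wrap1 = π − 2β = 163.2728°
wrap2 = π + 2β = 196.7272°
tangent length = C·cosβ = 54.4151
L = r1·wrap1 + r2·wrap2 + 2·C·cosβ = 6·2.8496 + 14·3.4335 + 2·54.4151 = 173.9976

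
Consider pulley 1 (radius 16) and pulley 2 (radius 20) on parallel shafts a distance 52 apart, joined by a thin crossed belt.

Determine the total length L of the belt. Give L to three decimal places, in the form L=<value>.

L=243.201

crossed belt: β = asin((r1+r2)/C) = asin(36/52) = 43.8131°
wrap1 = wrap2 = π + 2β = 267.6261°
tangent length = C·cosβ = 37.5233
L = (r1+r2)·wrap + 2·C·cosβ = 36·4.6710 + 2·37.5233 = 243.2011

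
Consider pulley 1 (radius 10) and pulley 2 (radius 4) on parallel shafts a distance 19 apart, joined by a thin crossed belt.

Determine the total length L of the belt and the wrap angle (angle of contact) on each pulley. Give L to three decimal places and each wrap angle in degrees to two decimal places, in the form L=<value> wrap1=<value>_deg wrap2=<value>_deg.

L=92.868 wrap1=274.93_deg wrap2=274.93_deg

crossed belt: β = asin((r1+r2)/C) = asin(14/19) = 47.4631°
wrap1 = wrap2 = π + 2β = 274.9262°
tangent length = C·cosβ = 12.8452
L = (r1+r2)·wrap + 2·C·cosβ = 14·4.7984 + 2·12.8452 = 92.8676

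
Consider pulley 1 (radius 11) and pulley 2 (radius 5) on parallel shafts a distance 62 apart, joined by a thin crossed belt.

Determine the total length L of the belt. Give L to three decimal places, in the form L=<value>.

crossed belt: β = asin((r1+r2)/C) = asin(16/62) = 14.9552°
wrap1 = wrap2 = π + 2β = 209.9105°
tangent length = C·cosβ = 59.8999
L = (r1+r2)·wrap + 2·C·cosβ = 16·3.6636 + 2·59.8999 = 178.4179

L=178.418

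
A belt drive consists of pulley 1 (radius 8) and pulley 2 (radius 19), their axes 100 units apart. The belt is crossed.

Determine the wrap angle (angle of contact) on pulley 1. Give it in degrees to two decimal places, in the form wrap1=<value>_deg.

wrap1=211.33_deg

crossed belt: β = asin((r1+r2)/C) = asin(27/100) = 15.6643°
wrap1 = wrap2 = π + 2β = 211.3285°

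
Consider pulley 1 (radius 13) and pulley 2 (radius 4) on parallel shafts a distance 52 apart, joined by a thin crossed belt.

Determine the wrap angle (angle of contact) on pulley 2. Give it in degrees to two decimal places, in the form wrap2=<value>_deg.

wrap2=218.16_deg

crossed belt: β = asin((r1+r2)/C) = asin(17/52) = 19.0821°
wrap1 = wrap2 = π + 2β = 218.1642°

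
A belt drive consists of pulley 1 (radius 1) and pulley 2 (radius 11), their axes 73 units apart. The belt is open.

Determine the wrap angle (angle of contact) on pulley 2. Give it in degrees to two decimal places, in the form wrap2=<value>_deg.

wrap2=195.75_deg

open belt: β = asin((r2−r1)/C) = asin(10/73) = 7.8735°
wrap1 = π − 2β = 164.2530°
wrap2 = π + 2β = 195.7470°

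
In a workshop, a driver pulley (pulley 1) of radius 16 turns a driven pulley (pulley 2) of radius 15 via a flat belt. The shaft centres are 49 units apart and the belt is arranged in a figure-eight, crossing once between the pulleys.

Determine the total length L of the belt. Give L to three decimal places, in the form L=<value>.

crossed belt: β = asin((r1+r2)/C) = asin(31/49) = 39.2461°
wrap1 = wrap2 = π + 2β = 258.4923°
tangent length = C·cosβ = 37.9473
L = (r1+r2)·wrap + 2·C·cosβ = 31·4.5115 + 2·37.9473 = 215.7524

L=215.752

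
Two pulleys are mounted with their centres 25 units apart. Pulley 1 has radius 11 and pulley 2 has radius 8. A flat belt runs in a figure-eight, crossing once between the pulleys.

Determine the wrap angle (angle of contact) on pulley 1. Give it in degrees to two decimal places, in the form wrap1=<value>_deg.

crossed belt: β = asin((r1+r2)/C) = asin(19/25) = 49.4642°
wrap1 = wrap2 = π + 2β = 278.9284°

wrap1=278.93_deg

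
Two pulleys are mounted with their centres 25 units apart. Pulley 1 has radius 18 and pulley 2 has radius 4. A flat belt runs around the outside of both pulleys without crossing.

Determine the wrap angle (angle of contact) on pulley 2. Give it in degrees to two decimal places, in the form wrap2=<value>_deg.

wrap2=111.89_deg

open belt: β = asin((r2−r1)/C) = asin(-14/25) = -34.0558°
wrap1 = π − 2β = 248.1116°
wrap2 = π + 2β = 111.8884°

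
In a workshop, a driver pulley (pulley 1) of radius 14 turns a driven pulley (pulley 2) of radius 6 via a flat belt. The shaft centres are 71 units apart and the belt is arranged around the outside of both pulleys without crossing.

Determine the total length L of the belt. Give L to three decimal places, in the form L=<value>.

L=205.734

open belt: β = asin((r2−r1)/C) = asin(-8/71) = -6.4696°
wrap1 = π − 2β = 192.9392°
wrap2 = π + 2β = 167.0608°
tangent length = C·cosβ = 70.5479
L = r1·wrap1 + r2·wrap2 + 2·C·cosβ = 14·3.3674 + 6·2.9158 + 2·70.5479 = 205.7342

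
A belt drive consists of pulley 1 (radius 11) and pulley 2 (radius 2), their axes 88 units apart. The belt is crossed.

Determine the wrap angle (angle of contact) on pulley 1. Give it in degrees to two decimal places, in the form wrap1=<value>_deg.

crossed belt: β = asin((r1+r2)/C) = asin(13/88) = 8.4952°
wrap1 = wrap2 = π + 2β = 196.9905°

wrap1=196.99_deg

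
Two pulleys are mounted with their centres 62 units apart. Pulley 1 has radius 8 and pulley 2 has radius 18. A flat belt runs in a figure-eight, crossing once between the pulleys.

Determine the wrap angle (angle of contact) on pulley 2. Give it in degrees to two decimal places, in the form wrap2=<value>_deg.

wrap2=229.59_deg

crossed belt: β = asin((r1+r2)/C) = asin(26/62) = 24.7939°
wrap1 = wrap2 = π + 2β = 229.5877°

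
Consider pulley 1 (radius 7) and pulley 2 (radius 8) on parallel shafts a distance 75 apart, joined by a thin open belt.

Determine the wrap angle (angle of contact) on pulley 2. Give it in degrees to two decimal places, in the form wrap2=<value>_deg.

wrap2=181.53_deg

open belt: β = asin((r2−r1)/C) = asin(1/75) = 0.7640°
wrap1 = π − 2β = 178.4721°
wrap2 = π + 2β = 181.5279°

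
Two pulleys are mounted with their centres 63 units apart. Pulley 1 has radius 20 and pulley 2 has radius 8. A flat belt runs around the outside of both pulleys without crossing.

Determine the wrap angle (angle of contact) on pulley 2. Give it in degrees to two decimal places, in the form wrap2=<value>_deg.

open belt: β = asin((r2−r1)/C) = asin(-12/63) = -10.9806°
wrap1 = π − 2β = 201.9612°
wrap2 = π + 2β = 158.0388°

wrap2=158.04_deg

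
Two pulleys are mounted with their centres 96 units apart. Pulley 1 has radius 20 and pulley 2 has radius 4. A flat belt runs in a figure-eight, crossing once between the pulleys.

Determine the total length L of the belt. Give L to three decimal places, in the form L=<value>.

L=273.430

crossed belt: β = asin((r1+r2)/C) = asin(24/96) = 14.4775°
wrap1 = wrap2 = π + 2β = 208.9550°
tangent length = C·cosβ = 92.9516
L = (r1+r2)·wrap + 2·C·cosβ = 24·3.6470 + 2·92.9516 = 273.4301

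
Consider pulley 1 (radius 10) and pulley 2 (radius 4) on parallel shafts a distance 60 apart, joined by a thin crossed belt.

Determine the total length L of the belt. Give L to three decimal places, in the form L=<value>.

crossed belt: β = asin((r1+r2)/C) = asin(14/60) = 13.4934°
wrap1 = wrap2 = π + 2β = 206.9868°
tangent length = C·cosβ = 58.3438
L = (r1+r2)·wrap + 2·C·cosβ = 14·3.6126 + 2·58.3438 = 167.2640

L=167.264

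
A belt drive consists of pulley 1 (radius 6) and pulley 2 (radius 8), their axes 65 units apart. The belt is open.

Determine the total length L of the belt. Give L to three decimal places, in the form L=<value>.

open belt: β = asin((r2−r1)/C) = asin(2/65) = 1.7632°
wrap1 = π − 2β = 176.4735°
wrap2 = π + 2β = 183.5265°
tangent length = C·cosβ = 64.9692
L = r1·wrap1 + r2·wrap2 + 2·C·cosβ = 6·3.0800 + 8·3.2031 + 2·64.9692 = 174.0438

L=174.044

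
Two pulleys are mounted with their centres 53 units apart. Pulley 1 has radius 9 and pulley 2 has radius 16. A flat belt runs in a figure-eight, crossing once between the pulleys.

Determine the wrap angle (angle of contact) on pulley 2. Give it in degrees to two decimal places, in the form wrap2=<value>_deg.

crossed belt: β = asin((r1+r2)/C) = asin(25/53) = 28.1446°
wrap1 = wrap2 = π + 2β = 236.2892°

wrap2=236.29_deg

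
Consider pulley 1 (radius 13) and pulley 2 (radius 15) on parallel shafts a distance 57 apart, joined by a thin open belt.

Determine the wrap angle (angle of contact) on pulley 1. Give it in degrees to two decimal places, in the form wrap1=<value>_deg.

open belt: β = asin((r2−r1)/C) = asin(2/57) = 2.0108°
wrap1 = π − 2β = 175.9784°
wrap2 = π + 2β = 184.0216°

wrap1=175.98_deg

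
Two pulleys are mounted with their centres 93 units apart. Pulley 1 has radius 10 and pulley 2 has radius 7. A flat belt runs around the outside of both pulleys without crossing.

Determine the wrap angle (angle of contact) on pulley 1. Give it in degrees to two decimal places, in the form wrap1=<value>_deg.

wrap1=183.70_deg

open belt: β = asin((r2−r1)/C) = asin(-3/93) = -1.8486°
wrap1 = π − 2β = 183.6971°
wrap2 = π + 2β = 176.3029°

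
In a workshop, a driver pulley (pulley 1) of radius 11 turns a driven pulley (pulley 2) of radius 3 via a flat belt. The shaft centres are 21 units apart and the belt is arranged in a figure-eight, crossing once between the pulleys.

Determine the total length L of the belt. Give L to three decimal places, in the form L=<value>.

L=95.720

crossed belt: β = asin((r1+r2)/C) = asin(14/21) = 41.8103°
wrap1 = wrap2 = π + 2β = 263.6206°
tangent length = C·cosβ = 15.6525
L = (r1+r2)·wrap + 2·C·cosβ = 14·4.6010 + 2·15.6525 = 95.7196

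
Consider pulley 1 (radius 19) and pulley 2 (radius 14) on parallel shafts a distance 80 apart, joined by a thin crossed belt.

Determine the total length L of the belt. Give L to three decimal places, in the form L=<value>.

crossed belt: β = asin((r1+r2)/C) = asin(33/80) = 24.3620°
wrap1 = wrap2 = π + 2β = 228.7240°
tangent length = C·cosβ = 72.8766
L = (r1+r2)·wrap + 2·C·cosβ = 33·3.9920 + 2·72.8766 = 277.4888

L=277.489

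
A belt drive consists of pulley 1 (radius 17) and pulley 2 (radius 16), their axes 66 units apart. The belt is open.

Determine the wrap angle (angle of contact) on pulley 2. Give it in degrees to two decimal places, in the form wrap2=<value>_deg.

open belt: β = asin((r2−r1)/C) = asin(-1/66) = -0.8682°
wrap1 = π − 2β = 181.7363°
wrap2 = π + 2β = 178.2637°

wrap2=178.26_deg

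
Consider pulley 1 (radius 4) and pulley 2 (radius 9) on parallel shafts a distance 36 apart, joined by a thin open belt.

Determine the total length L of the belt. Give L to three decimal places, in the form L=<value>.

L=113.536

open belt: β = asin((r2−r1)/C) = asin(5/36) = 7.9836°
wrap1 = π − 2β = 164.0329°
wrap2 = π + 2β = 195.9671°
tangent length = C·cosβ = 35.6511
L = r1·wrap1 + r2·wrap2 + 2·C·cosβ = 4·2.8629 + 9·3.4203 + 2·35.6511 = 113.5363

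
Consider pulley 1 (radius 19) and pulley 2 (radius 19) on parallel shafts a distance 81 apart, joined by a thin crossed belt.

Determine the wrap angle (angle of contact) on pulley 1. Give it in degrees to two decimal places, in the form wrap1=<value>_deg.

crossed belt: β = asin((r1+r2)/C) = asin(38/81) = 27.9782°
wrap1 = wrap2 = π + 2β = 235.9564°

wrap1=235.96_deg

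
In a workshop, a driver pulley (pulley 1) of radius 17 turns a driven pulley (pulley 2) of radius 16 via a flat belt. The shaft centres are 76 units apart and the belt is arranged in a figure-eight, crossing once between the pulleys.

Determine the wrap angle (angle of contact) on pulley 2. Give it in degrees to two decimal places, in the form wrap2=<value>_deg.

wrap2=231.47_deg

crossed belt: β = asin((r1+r2)/C) = asin(33/76) = 25.7351°
wrap1 = wrap2 = π + 2β = 231.4701°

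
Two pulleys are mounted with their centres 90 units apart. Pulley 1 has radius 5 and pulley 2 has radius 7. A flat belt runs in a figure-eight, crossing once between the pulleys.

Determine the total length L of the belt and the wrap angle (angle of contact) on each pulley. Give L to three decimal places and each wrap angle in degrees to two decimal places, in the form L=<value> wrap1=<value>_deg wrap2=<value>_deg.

crossed belt: β = asin((r1+r2)/C) = asin(12/90) = 7.6623°
wrap1 = wrap2 = π + 2β = 195.3245°
tangent length = C·cosβ = 89.1964
L = (r1+r2)·wrap + 2·C·cosβ = 12·3.4091 + 2·89.1964 = 219.3015

L=219.301 wrap1=195.32_deg wrap2=195.32_deg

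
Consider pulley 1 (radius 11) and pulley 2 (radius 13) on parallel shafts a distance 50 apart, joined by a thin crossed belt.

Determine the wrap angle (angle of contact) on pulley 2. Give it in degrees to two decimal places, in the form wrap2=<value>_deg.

wrap2=237.37_deg

crossed belt: β = asin((r1+r2)/C) = asin(24/50) = 28.6854°
wrap1 = wrap2 = π + 2β = 237.3708°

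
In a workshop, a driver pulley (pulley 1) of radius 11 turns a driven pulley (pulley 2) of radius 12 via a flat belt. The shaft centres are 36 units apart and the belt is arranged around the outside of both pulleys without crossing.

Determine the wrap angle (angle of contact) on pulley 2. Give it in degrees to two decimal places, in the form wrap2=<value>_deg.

wrap2=183.18_deg

open belt: β = asin((r2−r1)/C) = asin(1/36) = 1.5918°
wrap1 = π − 2β = 176.8165°
wrap2 = π + 2β = 183.1835°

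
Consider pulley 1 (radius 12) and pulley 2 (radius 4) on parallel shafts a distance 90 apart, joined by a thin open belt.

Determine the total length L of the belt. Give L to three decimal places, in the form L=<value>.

L=230.977

open belt: β = asin((r2−r1)/C) = asin(-8/90) = -5.0997°
wrap1 = π − 2β = 190.1994°
wrap2 = π + 2β = 169.8006°
tangent length = C·cosβ = 89.6437
L = r1·wrap1 + r2·wrap2 + 2·C·cosβ = 12·3.3196 + 4·2.9636 + 2·89.6437 = 230.9771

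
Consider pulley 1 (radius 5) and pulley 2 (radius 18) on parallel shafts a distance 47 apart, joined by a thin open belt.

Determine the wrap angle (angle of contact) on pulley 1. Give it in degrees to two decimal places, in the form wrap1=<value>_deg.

open belt: β = asin((r2−r1)/C) = asin(13/47) = 16.0571°
wrap1 = π − 2β = 147.8857°
wrap2 = π + 2β = 212.1143°

wrap1=147.89_deg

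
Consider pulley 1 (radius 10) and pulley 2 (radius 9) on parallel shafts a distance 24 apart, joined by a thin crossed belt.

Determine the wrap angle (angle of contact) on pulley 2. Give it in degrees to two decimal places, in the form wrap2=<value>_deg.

crossed belt: β = asin((r1+r2)/C) = asin(19/24) = 52.3415°
wrap1 = wrap2 = π + 2β = 284.6831°

wrap2=284.68_deg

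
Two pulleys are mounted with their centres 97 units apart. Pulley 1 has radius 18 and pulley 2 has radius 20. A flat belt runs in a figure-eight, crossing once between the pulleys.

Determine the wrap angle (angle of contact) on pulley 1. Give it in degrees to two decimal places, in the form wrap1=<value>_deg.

crossed belt: β = asin((r1+r2)/C) = asin(38/97) = 23.0636°
wrap1 = wrap2 = π + 2β = 226.1272°

wrap1=226.13_deg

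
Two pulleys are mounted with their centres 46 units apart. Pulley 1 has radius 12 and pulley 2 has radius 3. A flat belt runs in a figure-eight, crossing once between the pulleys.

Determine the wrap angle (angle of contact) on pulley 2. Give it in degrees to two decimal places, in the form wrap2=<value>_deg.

wrap2=218.06_deg

crossed belt: β = asin((r1+r2)/C) = asin(15/46) = 19.0314°
wrap1 = wrap2 = π + 2β = 218.0629°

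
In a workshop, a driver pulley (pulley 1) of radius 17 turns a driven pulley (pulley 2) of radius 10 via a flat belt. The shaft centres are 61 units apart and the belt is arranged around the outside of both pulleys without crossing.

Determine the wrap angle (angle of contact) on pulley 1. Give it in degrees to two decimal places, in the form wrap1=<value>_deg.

wrap1=193.18_deg

open belt: β = asin((r2−r1)/C) = asin(-7/61) = -6.5894°
wrap1 = π − 2β = 193.1789°
wrap2 = π + 2β = 166.8211°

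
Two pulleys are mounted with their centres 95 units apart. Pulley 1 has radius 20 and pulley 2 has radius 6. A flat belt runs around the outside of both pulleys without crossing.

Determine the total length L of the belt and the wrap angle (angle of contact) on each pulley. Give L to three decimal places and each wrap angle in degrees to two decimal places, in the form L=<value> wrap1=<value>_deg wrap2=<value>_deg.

L=273.748 wrap1=196.95_deg wrap2=163.05_deg

open belt: β = asin((r2−r1)/C) = asin(-14/95) = -8.4745°
wrap1 = π − 2β = 196.9489°
wrap2 = π + 2β = 163.0511°
tangent length = C·cosβ = 93.9628
L = r1·wrap1 + r2·wrap2 + 2·C·cosβ = 20·3.4374 + 6·2.8458 + 2·93.9628 = 273.7483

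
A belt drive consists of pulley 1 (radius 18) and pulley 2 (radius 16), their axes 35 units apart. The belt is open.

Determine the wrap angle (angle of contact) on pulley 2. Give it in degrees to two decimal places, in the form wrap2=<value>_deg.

wrap2=173.45_deg

open belt: β = asin((r2−r1)/C) = asin(-2/35) = -3.2758°
wrap1 = π − 2β = 186.5517°
wrap2 = π + 2β = 173.4483°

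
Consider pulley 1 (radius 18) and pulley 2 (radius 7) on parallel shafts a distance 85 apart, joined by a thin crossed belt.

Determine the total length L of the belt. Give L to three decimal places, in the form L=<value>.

L=255.947

crossed belt: β = asin((r1+r2)/C) = asin(25/85) = 17.1046°
wrap1 = wrap2 = π + 2β = 214.2093°
tangent length = C·cosβ = 81.2404
L = (r1+r2)·wrap + 2·C·cosβ = 25·3.7387 + 2·81.2404 = 255.9472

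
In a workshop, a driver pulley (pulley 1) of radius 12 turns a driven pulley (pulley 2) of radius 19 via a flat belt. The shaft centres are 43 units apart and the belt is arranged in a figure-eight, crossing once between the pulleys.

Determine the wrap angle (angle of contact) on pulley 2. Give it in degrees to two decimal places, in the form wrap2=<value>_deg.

wrap2=272.26_deg

crossed belt: β = asin((r1+r2)/C) = asin(31/43) = 46.1313°
wrap1 = wrap2 = π + 2β = 272.2627°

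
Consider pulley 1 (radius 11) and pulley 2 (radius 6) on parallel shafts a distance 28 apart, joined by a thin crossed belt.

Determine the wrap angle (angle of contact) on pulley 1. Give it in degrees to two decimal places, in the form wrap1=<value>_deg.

crossed belt: β = asin((r1+r2)/C) = asin(17/28) = 37.3832°
wrap1 = wrap2 = π + 2β = 254.7664°

wrap1=254.77_deg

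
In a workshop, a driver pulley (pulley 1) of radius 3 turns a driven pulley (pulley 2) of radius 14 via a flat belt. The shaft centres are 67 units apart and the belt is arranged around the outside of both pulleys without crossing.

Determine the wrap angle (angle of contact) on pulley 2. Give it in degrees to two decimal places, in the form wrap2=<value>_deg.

wrap2=198.90_deg

open belt: β = asin((r2−r1)/C) = asin(11/67) = 9.4496°
wrap1 = π − 2β = 161.1009°
wrap2 = π + 2β = 198.8991°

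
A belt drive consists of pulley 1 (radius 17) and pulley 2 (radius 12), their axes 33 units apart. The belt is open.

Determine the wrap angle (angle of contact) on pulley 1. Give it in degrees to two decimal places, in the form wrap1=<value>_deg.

open belt: β = asin((r2−r1)/C) = asin(-5/33) = -8.7147°
wrap1 = π − 2β = 197.4295°
wrap2 = π + 2β = 162.5705°

wrap1=197.43_deg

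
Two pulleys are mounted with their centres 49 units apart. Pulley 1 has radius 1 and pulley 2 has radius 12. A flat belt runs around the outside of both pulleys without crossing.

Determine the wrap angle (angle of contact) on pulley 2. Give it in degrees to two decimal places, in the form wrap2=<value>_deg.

open belt: β = asin((r2−r1)/C) = asin(11/49) = 12.9729°
wrap1 = π − 2β = 154.0542°
wrap2 = π + 2β = 205.9458°

wrap2=205.95_deg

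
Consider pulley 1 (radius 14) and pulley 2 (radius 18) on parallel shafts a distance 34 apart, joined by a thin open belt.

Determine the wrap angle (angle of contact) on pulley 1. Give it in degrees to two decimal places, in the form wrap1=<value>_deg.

open belt: β = asin((r2−r1)/C) = asin(4/34) = 6.7563°
wrap1 = π − 2β = 166.4873°
wrap2 = π + 2β = 193.5127°

wrap1=166.49_deg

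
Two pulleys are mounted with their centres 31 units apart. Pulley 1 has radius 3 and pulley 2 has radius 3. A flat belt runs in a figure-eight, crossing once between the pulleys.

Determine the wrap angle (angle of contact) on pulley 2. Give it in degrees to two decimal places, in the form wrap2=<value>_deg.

crossed belt: β = asin((r1+r2)/C) = asin(6/31) = 11.1599°
wrap1 = wrap2 = π + 2β = 202.3199°

wrap2=202.32_deg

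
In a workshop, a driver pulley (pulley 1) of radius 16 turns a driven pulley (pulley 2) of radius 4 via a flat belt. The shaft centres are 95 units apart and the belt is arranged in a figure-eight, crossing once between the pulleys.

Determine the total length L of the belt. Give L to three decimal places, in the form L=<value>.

crossed belt: β = asin((r1+r2)/C) = asin(20/95) = 12.1532°
wrap1 = wrap2 = π + 2β = 204.3064°
tangent length = C·cosβ = 92.8709
L = (r1+r2)·wrap + 2·C·cosβ = 20·3.5658 + 2·92.8709 = 257.0581

L=257.058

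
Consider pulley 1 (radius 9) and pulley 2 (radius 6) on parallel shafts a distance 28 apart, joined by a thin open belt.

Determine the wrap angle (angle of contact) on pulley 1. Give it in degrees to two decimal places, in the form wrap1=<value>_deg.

wrap1=192.30_deg

open belt: β = asin((r2−r1)/C) = asin(-3/28) = -6.1506°
wrap1 = π − 2β = 192.3013°
wrap2 = π + 2β = 167.6987°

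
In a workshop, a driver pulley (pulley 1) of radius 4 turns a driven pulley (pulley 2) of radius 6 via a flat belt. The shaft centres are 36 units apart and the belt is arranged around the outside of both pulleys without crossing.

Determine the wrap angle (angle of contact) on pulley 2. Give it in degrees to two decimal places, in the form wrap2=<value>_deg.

wrap2=186.37_deg

open belt: β = asin((r2−r1)/C) = asin(2/36) = 3.1847°
wrap1 = π − 2β = 173.6305°
wrap2 = π + 2β = 186.3695°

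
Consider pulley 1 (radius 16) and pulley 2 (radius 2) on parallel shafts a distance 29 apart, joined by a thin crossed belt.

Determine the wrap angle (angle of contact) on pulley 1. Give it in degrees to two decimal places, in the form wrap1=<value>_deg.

wrap1=256.73_deg

crossed belt: β = asin((r1+r2)/C) = asin(18/29) = 38.3665°
wrap1 = wrap2 = π + 2β = 256.7330°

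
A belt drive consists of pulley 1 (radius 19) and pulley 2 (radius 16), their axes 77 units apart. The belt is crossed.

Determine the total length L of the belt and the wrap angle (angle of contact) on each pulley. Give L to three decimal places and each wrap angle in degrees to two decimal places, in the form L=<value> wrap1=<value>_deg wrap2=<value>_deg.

L=280.157 wrap1=234.07_deg wrap2=234.07_deg

crossed belt: β = asin((r1+r2)/C) = asin(35/77) = 27.0357°
wrap1 = wrap2 = π + 2β = 234.0714°
tangent length = C·cosβ = 68.5857
L = (r1+r2)·wrap + 2·C·cosβ = 35·4.0853 + 2·68.5857 = 280.1575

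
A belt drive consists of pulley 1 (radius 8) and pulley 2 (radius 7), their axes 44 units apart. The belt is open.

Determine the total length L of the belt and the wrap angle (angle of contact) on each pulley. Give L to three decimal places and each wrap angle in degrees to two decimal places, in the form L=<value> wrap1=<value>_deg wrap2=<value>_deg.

L=135.147 wrap1=182.60_deg wrap2=177.40_deg

open belt: β = asin((r2−r1)/C) = asin(-1/44) = -1.3023°
wrap1 = π − 2β = 182.6046°
wrap2 = π + 2β = 177.3954°
tangent length = C·cosβ = 43.9886
L = r1·wrap1 + r2·wrap2 + 2·C·cosβ = 8·3.1871 + 7·3.0961 + 2·43.9886 = 135.1466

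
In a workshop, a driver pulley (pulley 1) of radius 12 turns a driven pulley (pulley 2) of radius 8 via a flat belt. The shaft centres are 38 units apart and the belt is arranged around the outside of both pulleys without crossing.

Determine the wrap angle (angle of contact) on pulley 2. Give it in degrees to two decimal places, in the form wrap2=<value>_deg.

open belt: β = asin((r2−r1)/C) = asin(-4/38) = -6.0423°
wrap1 = π − 2β = 192.0847°
wrap2 = π + 2β = 167.9153°

wrap2=167.92_deg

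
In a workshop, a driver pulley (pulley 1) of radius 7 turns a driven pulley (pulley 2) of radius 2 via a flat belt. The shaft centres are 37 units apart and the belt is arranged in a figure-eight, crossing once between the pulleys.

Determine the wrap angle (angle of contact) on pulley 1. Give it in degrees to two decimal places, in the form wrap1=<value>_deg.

wrap1=208.16_deg

crossed belt: β = asin((r1+r2)/C) = asin(9/37) = 14.0780°
wrap1 = wrap2 = π + 2β = 208.1561°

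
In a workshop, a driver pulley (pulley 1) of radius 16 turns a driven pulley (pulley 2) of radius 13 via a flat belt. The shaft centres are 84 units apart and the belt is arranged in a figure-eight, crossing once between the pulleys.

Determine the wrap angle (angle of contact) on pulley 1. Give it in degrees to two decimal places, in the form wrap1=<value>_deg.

wrap1=220.39_deg

crossed belt: β = asin((r1+r2)/C) = asin(29/84) = 20.1963°
wrap1 = wrap2 = π + 2β = 220.3927°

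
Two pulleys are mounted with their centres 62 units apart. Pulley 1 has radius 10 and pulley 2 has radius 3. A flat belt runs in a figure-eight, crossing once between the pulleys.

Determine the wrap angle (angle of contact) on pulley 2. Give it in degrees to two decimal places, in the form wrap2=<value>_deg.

crossed belt: β = asin((r1+r2)/C) = asin(13/62) = 12.1034°
wrap1 = wrap2 = π + 2β = 204.2069°

wrap2=204.21_deg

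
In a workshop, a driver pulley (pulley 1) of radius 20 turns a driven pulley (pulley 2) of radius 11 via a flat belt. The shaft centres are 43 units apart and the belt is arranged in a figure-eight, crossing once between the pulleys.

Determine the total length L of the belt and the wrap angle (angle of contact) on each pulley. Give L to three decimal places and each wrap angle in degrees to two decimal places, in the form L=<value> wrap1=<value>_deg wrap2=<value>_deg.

crossed belt: β = asin((r1+r2)/C) = asin(31/43) = 46.1313°
wrap1 = wrap2 = π + 2β = 272.2627°
tangent length = C·cosβ = 29.7993
L = (r1+r2)·wrap + 2·C·cosβ = 31·4.7519 + 2·29.7993 = 206.9069

L=206.907 wrap1=272.26_deg wrap2=272.26_deg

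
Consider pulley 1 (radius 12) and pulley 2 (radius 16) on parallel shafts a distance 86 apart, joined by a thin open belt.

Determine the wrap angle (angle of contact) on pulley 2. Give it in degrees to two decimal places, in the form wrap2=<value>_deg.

open belt: β = asin((r2−r1)/C) = asin(4/86) = 2.6659°
wrap1 = π − 2β = 174.6682°
wrap2 = π + 2β = 185.3318°

wrap2=185.33_deg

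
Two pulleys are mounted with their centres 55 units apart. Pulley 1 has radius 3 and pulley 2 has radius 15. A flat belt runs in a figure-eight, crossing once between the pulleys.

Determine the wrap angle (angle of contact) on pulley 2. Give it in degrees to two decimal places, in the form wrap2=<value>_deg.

wrap2=218.21_deg

crossed belt: β = asin((r1+r2)/C) = asin(18/55) = 19.1033°
wrap1 = wrap2 = π + 2β = 218.2066°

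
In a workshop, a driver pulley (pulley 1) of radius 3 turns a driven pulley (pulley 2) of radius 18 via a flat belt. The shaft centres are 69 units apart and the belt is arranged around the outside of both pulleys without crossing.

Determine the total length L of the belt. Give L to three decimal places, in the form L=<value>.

L=207.247

open belt: β = asin((r2−r1)/C) = asin(15/69) = 12.5559°
wrap1 = π − 2β = 154.8883°
wrap2 = π + 2β = 205.1117°
tangent length = C·cosβ = 67.3498
L = r1·wrap1 + r2·wrap2 + 2·C·cosβ = 3·2.7033 + 18·3.5799 + 2·67.3498 = 207.2473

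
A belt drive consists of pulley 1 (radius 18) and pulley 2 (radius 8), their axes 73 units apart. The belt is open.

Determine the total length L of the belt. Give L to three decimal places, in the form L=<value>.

L=229.053

open belt: β = asin((r2−r1)/C) = asin(-10/73) = -7.8735°
wrap1 = π − 2β = 195.7470°
wrap2 = π + 2β = 164.2530°
tangent length = C·cosβ = 72.3118
L = r1·wrap1 + r2·wrap2 + 2·C·cosβ = 18·3.4164 + 8·2.8668 + 2·72.3118 = 229.0534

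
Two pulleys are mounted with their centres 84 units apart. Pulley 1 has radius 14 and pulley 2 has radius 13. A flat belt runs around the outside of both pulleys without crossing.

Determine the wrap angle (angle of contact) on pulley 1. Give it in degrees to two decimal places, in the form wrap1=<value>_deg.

open belt: β = asin((r2−r1)/C) = asin(-1/84) = -0.6821°
wrap1 = π − 2β = 181.3642°
wrap2 = π + 2β = 178.6358°

wrap1=181.36_deg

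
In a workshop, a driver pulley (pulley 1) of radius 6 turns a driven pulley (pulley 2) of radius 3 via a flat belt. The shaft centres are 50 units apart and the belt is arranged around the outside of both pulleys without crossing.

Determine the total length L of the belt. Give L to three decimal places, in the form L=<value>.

open belt: β = asin((r2−r1)/C) = asin(-3/50) = -3.4398°
wrap1 = π − 2β = 186.8796°
wrap2 = π + 2β = 173.1204°
tangent length = C·cosβ = 49.9099
L = r1·wrap1 + r2·wrap2 + 2·C·cosβ = 6·3.2617 + 3·3.0215 + 2·49.9099 = 128.4544

L=128.454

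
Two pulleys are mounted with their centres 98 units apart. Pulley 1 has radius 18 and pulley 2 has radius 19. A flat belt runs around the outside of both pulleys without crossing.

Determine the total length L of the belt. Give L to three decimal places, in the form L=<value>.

open belt: β = asin((r2−r1)/C) = asin(1/98) = 0.5847°
wrap1 = π − 2β = 178.8307°
wrap2 = π + 2β = 181.1693°
tangent length = C·cosβ = 97.9949
L = r1·wrap1 + r2·wrap2 + 2·C·cosβ = 18·3.1212 + 19·3.1620 + 2·97.9949 = 312.2491

L=312.249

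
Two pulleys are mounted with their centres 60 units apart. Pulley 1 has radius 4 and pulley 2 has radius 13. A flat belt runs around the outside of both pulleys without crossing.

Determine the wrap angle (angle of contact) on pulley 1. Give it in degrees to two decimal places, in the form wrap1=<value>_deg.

open belt: β = asin((r2−r1)/C) = asin(9/60) = 8.6269°
wrap1 = π − 2β = 162.7461°
wrap2 = π + 2β = 197.2539°

wrap1=162.75_deg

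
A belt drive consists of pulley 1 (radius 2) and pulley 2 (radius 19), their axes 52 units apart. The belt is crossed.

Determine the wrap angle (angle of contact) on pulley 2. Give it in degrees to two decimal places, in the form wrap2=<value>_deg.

wrap2=227.64_deg

crossed belt: β = asin((r1+r2)/C) = asin(21/52) = 23.8188°
wrap1 = wrap2 = π + 2β = 227.6377°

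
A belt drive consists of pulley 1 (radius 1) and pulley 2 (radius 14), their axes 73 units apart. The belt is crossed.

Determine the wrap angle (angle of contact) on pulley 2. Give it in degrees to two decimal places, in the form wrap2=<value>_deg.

crossed belt: β = asin((r1+r2)/C) = asin(15/73) = 11.8576°
wrap1 = wrap2 = π + 2β = 203.7151°

wrap2=203.72_deg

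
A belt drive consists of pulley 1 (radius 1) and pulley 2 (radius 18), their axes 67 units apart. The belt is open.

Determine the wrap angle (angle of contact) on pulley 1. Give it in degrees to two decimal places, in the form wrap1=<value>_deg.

open belt: β = asin((r2−r1)/C) = asin(17/67) = 14.6984°
wrap1 = π − 2β = 150.6032°
wrap2 = π + 2β = 209.3968°

wrap1=150.60_deg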